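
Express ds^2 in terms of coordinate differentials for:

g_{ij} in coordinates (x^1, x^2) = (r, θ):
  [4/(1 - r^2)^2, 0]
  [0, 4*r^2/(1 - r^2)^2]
ds^2 = g_{ij} dx^i dx^j; only the non-zero components contribute.
ds^2 = (4/(1 - r^2)^2) dr^2 + (4*r^2/(1 - r^2)^2) dθ^2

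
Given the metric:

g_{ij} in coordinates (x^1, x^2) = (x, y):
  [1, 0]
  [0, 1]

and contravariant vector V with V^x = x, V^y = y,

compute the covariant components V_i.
V_i = g_{ij} V^j:
V_x = (1)(x) + (0)(y) = x
V_y = (0)(x) + (1)(y) = y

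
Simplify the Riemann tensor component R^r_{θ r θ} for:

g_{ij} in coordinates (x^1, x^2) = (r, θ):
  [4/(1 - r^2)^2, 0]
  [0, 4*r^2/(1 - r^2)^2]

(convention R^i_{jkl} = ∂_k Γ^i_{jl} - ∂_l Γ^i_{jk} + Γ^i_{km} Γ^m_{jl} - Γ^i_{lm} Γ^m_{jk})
Non-zero Christoffel symbols (Γ^k_{ij} = Γ^k_{ji}):
Γ^r_{r r} = 2*r/(1 - r^2)
Γ^r_{θ θ} = (r^3 + r)/(r^2 - 1)
Γ^θ_{r θ} = (-r^2 - 1)/(r^3 - r)
R^r_{θ r θ} = ∂_r Γ^r_{θ θ} - ∂_θ Γ^r_{θ r} + Γ^r_{r m} Γ^m_{θ θ} - Γ^r_{θ m} Γ^m_{θ r}
  = ((r^4 - 4*r^2 - 1)/(r^2 - 1)^2) - (0) + (-2*r^2*(r^2 + 1)/(r^2 - 1)^2) - (-(r^2 + 1)^2/(r^2 - 1)^2) = -4*r^2/(r^2 - 1)^2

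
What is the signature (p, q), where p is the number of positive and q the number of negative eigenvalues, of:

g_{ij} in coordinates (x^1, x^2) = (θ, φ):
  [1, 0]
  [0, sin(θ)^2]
The metric is diagonal, so its eigenvalues are the diagonal entries: 1, sin(θ)^2 (at a generic point, where coordinate-dependent entries are positive).
2 positive, 0 negative.
(2, 0) - Riemannian (positive definite)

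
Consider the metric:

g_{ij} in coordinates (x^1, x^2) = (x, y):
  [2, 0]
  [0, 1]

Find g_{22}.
With x^1 = x, x^2 = y, g_{22} = g_{yy} is the row-2, column-2 entry of the matrix.
g_{22} = 1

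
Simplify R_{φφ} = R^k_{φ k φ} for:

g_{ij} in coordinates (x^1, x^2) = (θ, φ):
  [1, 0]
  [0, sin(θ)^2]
Non-zero Christoffel symbols (Γ^k_{ij} = Γ^k_{ji}):
Γ^θ_{φ φ} = -sin(2*θ)/2
Γ^φ_{θ φ} = 1/tan(θ)
R^θ_{φ θ φ} = ∂_θ Γ^θ_{φ φ} - ∂_φ Γ^θ_{φ θ} + Γ^θ_{θ m} Γ^m_{φ φ} - Γ^θ_{φ m} Γ^m_{φ θ}
  = (-cos(2*θ)) - (0) + (0) - (-cos(θ)^2) = sin(θ)^2
R^φ_{φ φ φ} = 0 (a repeated index in an antisymmetric pair)
R_{φφ} = R^θ_{φ θ φ} + R^φ_{φ φ φ} = (sin(θ)^2) + (0) = sin(θ)^2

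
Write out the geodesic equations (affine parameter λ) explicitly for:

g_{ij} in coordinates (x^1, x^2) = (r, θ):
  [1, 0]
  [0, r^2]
Geodesic equation: d^2x^k/dλ^2 + Γ^k_{ij} (dx^i/dλ)(dx^j/dλ) = 0.
Non-zero Christoffel symbols:
Γ^r_{θ θ} = -r
Γ^θ_{r θ} = 1/r
Substituting (the symmetric pair Γ^k_{ij}, Γ^k_{ji} combines into a factor 2):
d^2r/dλ^2 - r (dθ/dλ)^2 = 0
d^2θ/dλ^2 + (2/r) (dr/dλ)(dθ/dλ) = 0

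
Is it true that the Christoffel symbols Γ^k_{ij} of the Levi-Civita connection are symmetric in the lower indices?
The Levi-Civita connection is torsion-free, which is exactly Γ^k_{ij} = Γ^k_{ji}.
Yes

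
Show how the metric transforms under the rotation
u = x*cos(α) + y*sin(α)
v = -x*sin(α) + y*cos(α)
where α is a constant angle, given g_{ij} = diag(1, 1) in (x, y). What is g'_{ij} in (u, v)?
Invert the transformation: x = u*cos(α) - v*sin(α), y = u*sin(α) + v*cos(α)
g'_{ij} = (∂x^k/∂x'^i)(∂x^l/∂x'^j) g_{kl}; with g_{kl} = δ_{kl} this is Σ_k (∂x^k/∂x'^i)(∂x^k/∂x'^j).
Jacobian: ∂x/∂u = cos(α), ∂x/∂v = -sin(α), ∂y/∂u = sin(α), ∂y/∂v = cos(α)
g'_{uu} = (cos(α))(cos(α)) + (sin(α))(sin(α)) = 1
g'_{uv} = (cos(α))(-sin(α)) + (sin(α))(cos(α)) = 0
g'_{vv} = (-sin(α))(-sin(α)) + (cos(α))(cos(α)) = 1
g'_{ij} = diag(1, 1)
The Euclidean metric is invariant under rotations.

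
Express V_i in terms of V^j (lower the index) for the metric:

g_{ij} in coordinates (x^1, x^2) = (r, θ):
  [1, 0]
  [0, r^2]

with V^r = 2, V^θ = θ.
V_i = g_{ij} V^j:
V_r = (1)(2) + (0)(θ) = 2
V_θ = (0)(2) + (r^2)(θ) = r^2*θ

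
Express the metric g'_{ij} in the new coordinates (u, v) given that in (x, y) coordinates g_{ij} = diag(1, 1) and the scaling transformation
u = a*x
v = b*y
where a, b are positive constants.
Invert the transformation: x = u/a, y = v/b
g'_{ij} = (∂x^k/∂x'^i)(∂x^l/∂x'^j) g_{kl}; with g_{kl} = δ_{kl} this is Σ_k (∂x^k/∂x'^i)(∂x^k/∂x'^j).
Jacobian: ∂x/∂u = 1/a, ∂x/∂v = 0, ∂y/∂u = 0, ∂y/∂v = 1/b
g'_{uu} = (1/a)(1/a) + (0)(0) = 1/a^2
g'_{uv} = (1/a)(0) + (0)(1/b) = 0
g'_{vv} = (0)(0) + (1/b)(1/b) = 1/b^2
g'_{ij} = diag(1/a^2, 1/b^2)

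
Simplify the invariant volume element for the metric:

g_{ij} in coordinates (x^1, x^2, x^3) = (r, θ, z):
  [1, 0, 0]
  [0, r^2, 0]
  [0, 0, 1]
det(g) = r^2
√|det(g)| = r
Volume element: dV = r dr dθ dz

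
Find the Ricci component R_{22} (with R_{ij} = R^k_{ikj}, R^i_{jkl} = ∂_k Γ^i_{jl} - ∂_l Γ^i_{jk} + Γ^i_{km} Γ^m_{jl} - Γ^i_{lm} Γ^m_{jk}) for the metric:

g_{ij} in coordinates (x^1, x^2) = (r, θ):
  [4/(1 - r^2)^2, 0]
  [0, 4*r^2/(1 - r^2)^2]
Non-zero Christoffel symbols (Γ^k_{ij} = Γ^k_{ji}):
Γ^r_{r r} = 2*r/(1 - r^2)
Γ^r_{θ θ} = (r^3 + r)/(r^2 - 1)
Γ^θ_{r θ} = (-r^2 - 1)/(r^3 - r)
R^r_{θ r θ} = ∂_r Γ^r_{θ θ} - ∂_θ Γ^r_{θ r} + Γ^r_{r m} Γ^m_{θ θ} - Γ^r_{θ m} Γ^m_{θ r}
  = ((r^4 - 4*r^2 - 1)/(r^2 - 1)^2) - (0) + (-2*r^2*(r^2 + 1)/(r^2 - 1)^2) - (-(r^2 + 1)^2/(r^2 - 1)^2) = -4*r^2/(r^2 - 1)^2
R^θ_{θ θ θ} = 0 (a repeated index in an antisymmetric pair)
R_{θθ} = R^r_{θ r θ} + R^θ_{θ θ θ} = (-4*r^2/(r^2 - 1)^2) + (0) = -4*r^2/(r^2 - 1)^2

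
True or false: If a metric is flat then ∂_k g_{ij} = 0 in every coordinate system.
Flatness means R^i_{jkl} = 0; the components can still vary, e.g. the flat plane in polar coordinates has g_{θθ} = r^2.
False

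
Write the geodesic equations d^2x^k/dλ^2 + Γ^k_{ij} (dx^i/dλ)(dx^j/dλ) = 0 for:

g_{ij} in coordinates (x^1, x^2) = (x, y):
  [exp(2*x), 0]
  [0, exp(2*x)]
Geodesic equation: d^2x^k/dλ^2 + Γ^k_{ij} (dx^i/dλ)(dx^j/dλ) = 0.
Non-zero Christoffel symbols:
Γ^x_{x x} = 1
Γ^x_{y y} = -1
Γ^y_{x y} = 1
Substituting (the symmetric pair Γ^k_{ij}, Γ^k_{ji} combines into a factor 2):
d^2x/dλ^2 + (dx/dλ)^2 - (dy/dλ)^2 = 0
d^2y/dλ^2 + 2 (dx/dλ)(dy/dλ) = 0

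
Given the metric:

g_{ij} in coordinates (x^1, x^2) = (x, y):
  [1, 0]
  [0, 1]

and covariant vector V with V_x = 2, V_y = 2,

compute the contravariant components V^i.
Inverse metric (diagonal): g^{xx} = 1, g^{yy} = 1
V^i = g^{ij} V_j:
V^x = (1)(2) + (0)(2) = 2
V^y = (0)(2) + (1)(2) = 2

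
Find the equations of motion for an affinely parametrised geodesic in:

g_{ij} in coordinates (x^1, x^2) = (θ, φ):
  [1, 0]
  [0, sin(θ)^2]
Geodesic equation: d^2x^k/dλ^2 + Γ^k_{ij} (dx^i/dλ)(dx^j/dλ) = 0.
Non-zero Christoffel symbols:
Γ^θ_{φ φ} = -sin(2*θ)/2
Γ^φ_{θ φ} = 1/tan(θ)
Substituting (the symmetric pair Γ^k_{ij}, Γ^k_{ji} combines into a factor 2):
d^2θ/dλ^2 - (sin(2*θ)/2) (dφ/dλ)^2 = 0
d^2φ/dλ^2 + (2/tan(θ)) (dθ/dλ)(dφ/dλ) = 0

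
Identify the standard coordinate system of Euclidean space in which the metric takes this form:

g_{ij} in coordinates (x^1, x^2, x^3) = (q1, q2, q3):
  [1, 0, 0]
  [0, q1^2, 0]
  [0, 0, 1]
The line element ds^2 = dq1^2 + q1^2 dq2^2 + dq3^2 is dr^2 + r^2 dθ^2 + dz^2 with q1 = r, q2 = θ, q3 = z.
cylindrical coordinates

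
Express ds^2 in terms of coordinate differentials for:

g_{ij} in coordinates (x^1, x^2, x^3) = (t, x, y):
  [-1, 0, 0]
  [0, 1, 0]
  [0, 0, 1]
ds^2 = g_{ij} dx^i dx^j; only the non-zero components contribute.
ds^2 = -dt^2 + dx^2 + dy^2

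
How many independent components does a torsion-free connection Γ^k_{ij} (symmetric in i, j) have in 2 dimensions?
Γ^k_{ij} has n choices for the upper index and n(n+1)/2 independent symmetric lower index pairs.
Total = 2 × 2×3/2 = 2 × 3 = 6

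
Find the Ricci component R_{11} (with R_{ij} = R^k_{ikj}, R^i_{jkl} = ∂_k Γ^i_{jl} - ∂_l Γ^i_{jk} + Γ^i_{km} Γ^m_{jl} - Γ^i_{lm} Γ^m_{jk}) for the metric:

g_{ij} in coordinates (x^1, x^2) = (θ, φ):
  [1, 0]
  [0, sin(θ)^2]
Non-zero Christoffel symbols (Γ^k_{ij} = Γ^k_{ji}):
Γ^θ_{φ φ} = -sin(2*θ)/2
Γ^φ_{θ φ} = 1/tan(θ)
R^θ_{θ θ θ} = 0 (a repeated index in an antisymmetric pair)
R^φ_{θ φ θ} = ∂_φ Γ^φ_{θ θ} - ∂_θ Γ^φ_{θ φ} + Γ^φ_{φ m} Γ^m_{θ θ} - Γ^φ_{θ m} Γ^m_{θ φ}
  = (0) - (-1/sin(θ)^2) + (0) - (1/tan(θ)^2) = 1
R_{θθ} = R^θ_{θ θ θ} + R^φ_{θ φ θ} = (0) + (1) = 1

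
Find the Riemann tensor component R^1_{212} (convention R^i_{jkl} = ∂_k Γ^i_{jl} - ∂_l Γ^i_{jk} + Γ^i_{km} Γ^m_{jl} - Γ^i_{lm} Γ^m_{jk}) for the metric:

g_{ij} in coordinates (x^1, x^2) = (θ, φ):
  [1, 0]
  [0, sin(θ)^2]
Non-zero Christoffel symbols (Γ^k_{ij} = Γ^k_{ji}):
Γ^θ_{φ φ} = -sin(2*θ)/2
Γ^φ_{θ φ} = 1/tan(θ)
R^θ_{φ θ φ} = ∂_θ Γ^θ_{φ φ} - ∂_φ Γ^θ_{φ θ} + Γ^θ_{θ m} Γ^m_{φ φ} - Γ^θ_{φ m} Γ^m_{φ θ}
  = (-cos(2*θ)) - (0) + (0) - (-cos(θ)^2) = sin(θ)^2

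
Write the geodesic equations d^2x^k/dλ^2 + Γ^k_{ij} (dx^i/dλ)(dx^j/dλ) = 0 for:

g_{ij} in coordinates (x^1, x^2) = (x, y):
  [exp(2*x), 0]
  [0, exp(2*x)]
Geodesic equation: d^2x^k/dλ^2 + Γ^k_{ij} (dx^i/dλ)(dx^j/dλ) = 0.
Non-zero Christoffel symbols:
Γ^x_{x x} = 1
Γ^x_{y y} = -1
Γ^y_{x y} = 1
Substituting (the symmetric pair Γ^k_{ij}, Γ^k_{ji} combines into a factor 2):
d^2x/dλ^2 + (dx/dλ)^2 - (dy/dλ)^2 = 0
d^2y/dλ^2 + 2 (dx/dλ)(dy/dλ) = 0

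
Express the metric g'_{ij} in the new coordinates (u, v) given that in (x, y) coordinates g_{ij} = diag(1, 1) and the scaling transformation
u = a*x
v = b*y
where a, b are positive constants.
Invert the transformation: x = u/a, y = v/b
g'_{ij} = (∂x^k/∂x'^i)(∂x^l/∂x'^j) g_{kl}; with g_{kl} = δ_{kl} this is Σ_k (∂x^k/∂x'^i)(∂x^k/∂x'^j).
Jacobian: ∂x/∂u = 1/a, ∂x/∂v = 0, ∂y/∂u = 0, ∂y/∂v = 1/b
g'_{uu} = (1/a)(1/a) + (0)(0) = 1/a^2
g'_{uv} = (1/a)(0) + (0)(1/b) = 0
g'_{vv} = (0)(0) + (1/b)(1/b) = 1/b^2
g'_{ij} = diag(1/a^2, 1/b^2)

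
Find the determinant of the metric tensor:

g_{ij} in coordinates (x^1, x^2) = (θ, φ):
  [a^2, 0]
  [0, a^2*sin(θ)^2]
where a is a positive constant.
For a 2×2 metric: det(g) = g_{11}·g_{22} - g_{12}·g_{21}
= (a^2)·(a^2*sin(θ)^2) - (0)·(0)
= a^4*sin(θ)^2 - 0
det(g) = a^4*sin(θ)^2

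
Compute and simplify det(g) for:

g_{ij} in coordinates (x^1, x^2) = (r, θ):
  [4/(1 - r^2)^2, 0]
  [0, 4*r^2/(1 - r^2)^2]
For a 2×2 metric: det(g) = g_{11}·g_{22} - g_{12}·g_{21}
= (4/(1 - r^2)^2)·(4*r^2/(1 - r^2)^2) - (0)·(0)
= 16*r^2/(1 - r^2)^4 - 0
det(g) = 16*r^2/(1 - r^2)^4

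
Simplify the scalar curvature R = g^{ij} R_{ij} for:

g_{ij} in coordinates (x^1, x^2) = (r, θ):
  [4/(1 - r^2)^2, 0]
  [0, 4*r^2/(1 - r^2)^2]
Non-zero Christoffel symbols (Γ^k_{ij} = Γ^k_{ji}):
Γ^r_{r r} = 2*r/(1 - r^2)
Γ^r_{θ θ} = (r^3 + r)/(r^2 - 1)
Γ^θ_{r θ} = (-r^2 - 1)/(r^3 - r)
Ricci tensor (R_{ij} = R^k_{ikj}): R_{rr} = -4/(r^2 - 1)^2, R_{rθ} = 0, R_{θθ} = -4*r^2/(r^2 - 1)^2
Inverse metric: g^{rr} = (1 - r^2)^2/4, g^{θθ} = (1 - r^2)^2/(4*r^2)
R = g^{ij} R_{ij} = ((1 - r^2)^2/4)(-4/(r^2 - 1)^2) + ((1 - r^2)^2/(4*r^2))(-4*r^2/(r^2 - 1)^2) = -2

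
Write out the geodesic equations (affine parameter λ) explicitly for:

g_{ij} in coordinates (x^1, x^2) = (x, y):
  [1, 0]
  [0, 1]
Geodesic equation: d^2x^k/dλ^2 + Γ^k_{ij} (dx^i/dλ)(dx^j/dλ) = 0.
All Christoffel symbols vanish, so the geodesics are straight lines:
d^2x/dλ^2 = 0
d^2y/dλ^2 = 0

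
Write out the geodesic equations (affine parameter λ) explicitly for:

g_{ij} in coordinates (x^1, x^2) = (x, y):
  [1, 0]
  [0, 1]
Geodesic equation: d^2x^k/dλ^2 + Γ^k_{ij} (dx^i/dλ)(dx^j/dλ) = 0.
All Christoffel symbols vanish, so the geodesics are straight lines:
d^2x/dλ^2 = 0
d^2y/dλ^2 = 0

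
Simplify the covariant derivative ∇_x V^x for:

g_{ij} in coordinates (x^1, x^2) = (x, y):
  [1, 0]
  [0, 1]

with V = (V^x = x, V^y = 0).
All Christoffel symbols are zero.
∇_x V^x = ∂_x V^x + Γ^x_{x j} V^j
  = (1) + (0)(x) + (0)(0)
  = 1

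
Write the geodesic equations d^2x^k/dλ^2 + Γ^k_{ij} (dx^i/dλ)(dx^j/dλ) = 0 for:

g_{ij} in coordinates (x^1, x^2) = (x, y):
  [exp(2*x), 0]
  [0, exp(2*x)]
Geodesic equation: d^2x^k/dλ^2 + Γ^k_{ij} (dx^i/dλ)(dx^j/dλ) = 0.
Non-zero Christoffel symbols:
Γ^x_{x x} = 1
Γ^x_{y y} = -1
Γ^y_{x y} = 1
Substituting (the symmetric pair Γ^k_{ij}, Γ^k_{ji} combines into a factor 2):
d^2x/dλ^2 + (dx/dλ)^2 - (dy/dλ)^2 = 0
d^2y/dλ^2 + 2 (dx/dλ)(dy/dλ) = 0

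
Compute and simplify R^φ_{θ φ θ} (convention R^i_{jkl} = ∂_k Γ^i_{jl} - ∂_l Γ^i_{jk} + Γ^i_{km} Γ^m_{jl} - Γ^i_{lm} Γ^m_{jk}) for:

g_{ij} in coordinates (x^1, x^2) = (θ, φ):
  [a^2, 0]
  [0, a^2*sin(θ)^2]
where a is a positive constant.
Non-zero Christoffel symbols (Γ^k_{ij} = Γ^k_{ji}):
Γ^θ_{φ φ} = -sin(2*θ)/2
Γ^φ_{θ φ} = 1/tan(θ)
R^φ_{θ φ θ} = ∂_φ Γ^φ_{θ θ} - ∂_θ Γ^φ_{θ φ} + Γ^φ_{φ m} Γ^m_{θ θ} - Γ^φ_{θ m} Γ^m_{θ φ}
  = (0) - (-1/sin(θ)^2) + (0) - (1/tan(θ)^2) = 1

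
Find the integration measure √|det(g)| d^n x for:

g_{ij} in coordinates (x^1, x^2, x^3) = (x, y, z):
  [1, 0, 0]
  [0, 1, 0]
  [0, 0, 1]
det(g) = 1
√|det(g)| = 1
Volume element: dV = 1 dx dy dz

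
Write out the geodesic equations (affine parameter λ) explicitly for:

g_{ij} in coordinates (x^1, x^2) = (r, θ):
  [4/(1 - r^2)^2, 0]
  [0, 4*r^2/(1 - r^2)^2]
Geodesic equation: d^2x^k/dλ^2 + Γ^k_{ij} (dx^i/dλ)(dx^j/dλ) = 0.
Non-zero Christoffel symbols:
Γ^r_{r r} = 2*r/(1 - r^2)
Γ^r_{θ θ} = (r^3 + r)/(r^2 - 1)
Γ^θ_{r θ} = (-r^2 - 1)/(r^3 - r)
Substituting (the symmetric pair Γ^k_{ij}, Γ^k_{ji} combines into a factor 2):
d^2r/dλ^2 + (2*r/(1 - r^2)) (dr/dλ)^2 + ((r^3 + r)/(r^2 - 1)) (dθ/dλ)^2 = 0
d^2θ/dλ^2 + ((-2*r^2 - 2)/(r^3 - r)) (dr/dλ)(dθ/dλ) = 0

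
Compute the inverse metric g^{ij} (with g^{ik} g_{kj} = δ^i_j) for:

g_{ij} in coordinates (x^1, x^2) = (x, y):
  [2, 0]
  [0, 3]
The metric is diagonal, so g^{ij} is diagonal with entries 1/g_{ii}: diag(1/2, 1/3).
g^{ij}:
  [1/2, 0]
  [0, 1/3]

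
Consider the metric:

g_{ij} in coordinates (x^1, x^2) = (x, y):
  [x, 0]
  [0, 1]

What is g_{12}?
With x^1 = x, x^2 = y, g_{12} = g_{xy} is the row-1, column-2 entry of the matrix.
g_{12} = 0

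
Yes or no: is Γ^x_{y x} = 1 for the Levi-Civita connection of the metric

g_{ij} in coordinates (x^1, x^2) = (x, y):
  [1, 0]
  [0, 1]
Γ^x_{y x} = (1/2) g^{xx} (∂_y g_{xx} + ∂_x g_{xy} - ∂_x g_{yx}) = (1/2)(1)((0) + (0) - (0)) = 0
This differs from the proposed value 1.
No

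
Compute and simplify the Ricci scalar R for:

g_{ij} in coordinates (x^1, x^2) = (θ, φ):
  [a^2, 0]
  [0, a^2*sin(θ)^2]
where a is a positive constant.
Non-zero Christoffel symbols (Γ^k_{ij} = Γ^k_{ji}):
Γ^θ_{φ φ} = -sin(2*θ)/2
Γ^φ_{θ φ} = 1/tan(θ)
Ricci tensor (R_{ij} = R^k_{ikj}): R_{θθ} = 1, R_{θφ} = 0, R_{φφ} = sin(θ)^2
Inverse metric: g^{θθ} = 1/a^2, g^{φφ} = 1/(a^2*sin(θ)^2)
R = g^{ij} R_{ij} = (1/a^2)(1) + (1/(a^2*sin(θ)^2))(sin(θ)^2) = 2/a^2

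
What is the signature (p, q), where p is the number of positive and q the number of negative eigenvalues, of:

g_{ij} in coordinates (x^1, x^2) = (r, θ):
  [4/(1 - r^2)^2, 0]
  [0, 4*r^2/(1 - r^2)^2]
The metric is diagonal, so its eigenvalues are the diagonal entries: 4/(1 - r^2)^2, 4*r^2/(1 - r^2)^2 (at a generic point, where coordinate-dependent entries are positive).
2 positive, 0 negative.
(2, 0) - Riemannian (positive definite)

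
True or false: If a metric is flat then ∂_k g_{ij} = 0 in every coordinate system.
Flatness means R^i_{jkl} = 0; the components can still vary, e.g. the flat plane in polar coordinates has g_{θθ} = r^2.
False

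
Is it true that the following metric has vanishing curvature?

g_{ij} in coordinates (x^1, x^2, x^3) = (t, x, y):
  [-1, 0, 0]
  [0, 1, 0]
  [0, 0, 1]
All metric components are constant, so every Christoffel symbol vanishes and R^i_{jkl} = 0.
Yes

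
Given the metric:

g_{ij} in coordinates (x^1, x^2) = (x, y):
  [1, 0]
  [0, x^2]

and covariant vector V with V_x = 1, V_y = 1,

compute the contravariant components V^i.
Inverse metric (diagonal): g^{xx} = 1, g^{yy} = 1/x^2
V^i = g^{ij} V_j:
V^x = (1)(1) + (0)(1) = 1
V^y = (0)(1) + (1/x^2)(1) = 1/x^2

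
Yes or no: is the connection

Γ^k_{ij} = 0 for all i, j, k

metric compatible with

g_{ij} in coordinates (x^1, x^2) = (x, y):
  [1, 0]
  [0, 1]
Using ∇_k g_{ij} = ∂_k g_{ij} - Γ^m_{ki} g_{mj} - Γ^m_{kj} g_{im}:
e.g. ∇_x g_{yy} = (0) - (0) - (0) = 0
Every component ∇_k g_{ij} vanishes: the connection is metric compatible.
Yes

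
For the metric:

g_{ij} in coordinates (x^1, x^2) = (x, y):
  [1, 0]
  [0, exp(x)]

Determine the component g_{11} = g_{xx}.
With x^1 = x, x^2 = y, g_{11} = g_{xx} is the row-1, column-1 entry of the matrix.
g_{11} = 1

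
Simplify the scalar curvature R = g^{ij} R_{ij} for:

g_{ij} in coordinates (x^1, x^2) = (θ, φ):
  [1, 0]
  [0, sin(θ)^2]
Non-zero Christoffel symbols (Γ^k_{ij} = Γ^k_{ji}):
Γ^θ_{φ φ} = -sin(2*θ)/2
Γ^φ_{θ φ} = 1/tan(θ)
Ricci tensor (R_{ij} = R^k_{ikj}): R_{θθ} = 1, R_{θφ} = 0, R_{φφ} = sin(θ)^2
Inverse metric: g^{θθ} = 1, g^{φφ} = 1/sin(θ)^2
R = g^{ij} R_{ij} = (1)(1) + (1/sin(θ)^2)(sin(θ)^2) = 2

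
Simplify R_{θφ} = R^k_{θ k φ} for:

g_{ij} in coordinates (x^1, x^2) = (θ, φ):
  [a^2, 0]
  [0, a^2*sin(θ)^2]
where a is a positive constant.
Non-zero Christoffel symbols (Γ^k_{ij} = Γ^k_{ji}):
Γ^θ_{φ φ} = -sin(2*θ)/2
Γ^φ_{θ φ} = 1/tan(θ)
R^θ_{θ θ φ} = 0 (a repeated index in an antisymmetric pair)
R^φ_{θ φ φ} = 0 (a repeated index in an antisymmetric pair)
R_{θφ} = R^θ_{θ θ φ} + R^φ_{θ φ φ} = (0) + (0) = 0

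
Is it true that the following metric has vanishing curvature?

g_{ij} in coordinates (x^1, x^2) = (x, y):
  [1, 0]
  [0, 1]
All metric components are constant, so every Christoffel symbol vanishes and R^i_{jkl} = 0.
Yes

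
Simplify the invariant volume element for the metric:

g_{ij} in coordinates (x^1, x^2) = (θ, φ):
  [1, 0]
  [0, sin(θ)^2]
det(g) = sin(θ)^2
√|det(g)| = sin(θ) (taking 0 < θ < π so that |sin(θ)| = sin(θ))
Volume element: dV = sin(θ) dθ dφ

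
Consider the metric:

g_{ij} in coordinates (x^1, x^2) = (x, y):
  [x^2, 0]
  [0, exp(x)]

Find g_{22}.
With x^1 = x, x^2 = y, g_{22} = g_{yy} is the row-2, column-2 entry of the matrix.
g_{22} = exp(x)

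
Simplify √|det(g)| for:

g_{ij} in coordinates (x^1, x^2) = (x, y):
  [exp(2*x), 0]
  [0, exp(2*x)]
det(g) = exp(4*x)
√|det(g)| = exp(2*x)
Volume element: dV = exp(2*x) dx dy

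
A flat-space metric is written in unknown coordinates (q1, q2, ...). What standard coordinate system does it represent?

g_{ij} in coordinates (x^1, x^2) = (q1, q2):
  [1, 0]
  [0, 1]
All components are constant and the metric is the identity, i.e. orthonormal rectilinear coordinates.
Cartesian (2D) coordinates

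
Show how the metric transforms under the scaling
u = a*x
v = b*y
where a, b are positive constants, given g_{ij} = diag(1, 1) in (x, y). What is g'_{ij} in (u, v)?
Invert the transformation: x = u/a, y = v/b
g'_{ij} = (∂x^k/∂x'^i)(∂x^l/∂x'^j) g_{kl}; with g_{kl} = δ_{kl} this is Σ_k (∂x^k/∂x'^i)(∂x^k/∂x'^j).
Jacobian: ∂x/∂u = 1/a, ∂x/∂v = 0, ∂y/∂u = 0, ∂y/∂v = 1/b
g'_{uu} = (1/a)(1/a) + (0)(0) = 1/a^2
g'_{uv} = (1/a)(0) + (0)(1/b) = 0
g'_{vv} = (0)(0) + (1/b)(1/b) = 1/b^2
g'_{ij} = diag(1/a^2, 1/b^2)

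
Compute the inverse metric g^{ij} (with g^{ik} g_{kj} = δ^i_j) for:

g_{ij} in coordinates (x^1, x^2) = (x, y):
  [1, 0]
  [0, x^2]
The metric is diagonal, so g^{ij} is diagonal with entries 1/g_{ii}: diag(1, 1/(x^2)).
g^{ij}:
  [1, 0]
  [0, 1/x^2]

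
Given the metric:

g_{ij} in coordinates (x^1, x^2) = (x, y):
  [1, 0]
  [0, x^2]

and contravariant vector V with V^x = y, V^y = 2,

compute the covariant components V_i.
V_i = g_{ij} V^j:
V_x = (1)(y) + (0)(2) = y
V_y = (0)(y) + (x^2)(2) = 2*x^2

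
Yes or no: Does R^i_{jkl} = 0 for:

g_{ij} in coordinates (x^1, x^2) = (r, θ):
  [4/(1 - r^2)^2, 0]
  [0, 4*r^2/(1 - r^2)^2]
Non-zero Christoffel symbols:
Γ^r_{r r} = 2*r/(1 - r^2)
Γ^r_{θ θ} = (r^3 + r)/(r^2 - 1)
Γ^θ_{r θ} = (-r^2 - 1)/(r^3 - r)
Ricci tensor: R_{rr} = -4/(r^2 - 1)^2, R_{rθ} = 0, R_{θθ} = -4*r^2/(r^2 - 1)^2
The Ricci tensor is non-zero, so the Riemann tensor is non-zero: not flat.
No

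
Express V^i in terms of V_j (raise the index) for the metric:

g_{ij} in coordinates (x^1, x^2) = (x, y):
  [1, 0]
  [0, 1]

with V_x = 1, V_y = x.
Inverse metric (diagonal): g^{xx} = 1, g^{yy} = 1
V^i = g^{ij} V_j:
V^x = (1)(1) + (0)(x) = 1
V^y = (0)(1) + (1)(x) = x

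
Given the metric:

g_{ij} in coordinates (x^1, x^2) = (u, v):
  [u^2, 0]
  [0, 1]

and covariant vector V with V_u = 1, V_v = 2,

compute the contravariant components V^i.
Inverse metric (diagonal): g^{uu} = 1/u^2, g^{vv} = 1
V^i = g^{ij} V_j:
V^u = (1/u^2)(1) + (0)(2) = 1/u^2
V^v = (0)(1) + (1)(2) = 2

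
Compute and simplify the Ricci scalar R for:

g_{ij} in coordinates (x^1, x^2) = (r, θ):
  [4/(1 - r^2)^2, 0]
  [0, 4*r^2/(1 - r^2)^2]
Non-zero Christoffel symbols (Γ^k_{ij} = Γ^k_{ji}):
Γ^r_{r r} = 2*r/(1 - r^2)
Γ^r_{θ θ} = (r^3 + r)/(r^2 - 1)
Γ^θ_{r θ} = (-r^2 - 1)/(r^3 - r)
Ricci tensor (R_{ij} = R^k_{ikj}): R_{rr} = -4/(r^2 - 1)^2, R_{rθ} = 0, R_{θθ} = -4*r^2/(r^2 - 1)^2
Inverse metric: g^{rr} = (1 - r^2)^2/4, g^{θθ} = (1 - r^2)^2/(4*r^2)
R = g^{ij} R_{ij} = ((1 - r^2)^2/4)(-4/(r^2 - 1)^2) + ((1 - r^2)^2/(4*r^2))(-4*r^2/(r^2 - 1)^2) = -2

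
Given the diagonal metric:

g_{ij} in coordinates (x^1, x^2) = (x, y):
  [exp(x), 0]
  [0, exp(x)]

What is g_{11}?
With x^1 = x, x^2 = y, g_{11} = g_{xx} is the row-1, column-1 entry of the matrix.
g_{11} = exp(x)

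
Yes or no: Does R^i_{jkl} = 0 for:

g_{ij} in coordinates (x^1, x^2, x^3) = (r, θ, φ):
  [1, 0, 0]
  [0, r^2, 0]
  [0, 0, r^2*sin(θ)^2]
Non-zero Christoffel symbols:
Γ^r_{θ θ} = -r
Γ^r_{φ φ} = -r*sin(θ)^2
Γ^θ_{r θ} = 1/r
Γ^θ_{φ φ} = -sin(2*θ)/2
Γ^φ_{r φ} = 1/r
Γ^φ_{θ φ} = 1/tan(θ)
Ricci tensor: R_{rr} = 0, R_{rθ} = 0, R_{rφ} = 0, R_{θθ} = 0, R_{θφ} = 0, R_{φφ} = 0
All R_{ij} vanish; in 3 dimensions the Riemann tensor is fully determined by the Ricci tensor, so R^i_{jkl} = 0: the metric is flat (curvilinear coordinates on flat space).
Yes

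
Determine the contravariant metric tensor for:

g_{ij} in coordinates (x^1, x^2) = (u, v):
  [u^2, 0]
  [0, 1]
The metric is diagonal, so g^{ij} is diagonal with entries 1/g_{ii}: diag(1/(u^2), 1).
g^{ij}:
  [1/u^2, 0]
  [0, 1]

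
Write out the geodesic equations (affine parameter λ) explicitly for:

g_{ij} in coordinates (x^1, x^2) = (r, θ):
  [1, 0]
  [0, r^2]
Geodesic equation: d^2x^k/dλ^2 + Γ^k_{ij} (dx^i/dλ)(dx^j/dλ) = 0.
Non-zero Christoffel symbols:
Γ^r_{θ θ} = -r
Γ^θ_{r θ} = 1/r
Substituting (the symmetric pair Γ^k_{ij}, Γ^k_{ji} combines into a factor 2):
d^2r/dλ^2 - r (dθ/dλ)^2 = 0
d^2θ/dλ^2 + (2/r) (dr/dλ)(dθ/dλ) = 0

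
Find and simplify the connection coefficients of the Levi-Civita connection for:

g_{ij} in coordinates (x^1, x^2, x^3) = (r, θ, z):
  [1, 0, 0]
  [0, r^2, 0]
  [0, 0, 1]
Using Γ^k_{ij} = (1/2) g^{km} (∂_i g_{mj} + ∂_j g_{mi} - ∂_m g_{ij}); the metric is diagonal, so only the m = k term contributes.
Non-zero symbols (using the symmetry Γ^k_{ij} = Γ^k_{ji}):
Γ^r_{θ θ} = (1/2) g^{rr} (∂_θ g_{rθ} + ∂_θ g_{rθ} - ∂_r g_{θθ}) = (1/2)(1)((0) + (0) - (2*r)) = -r
Γ^θ_{r θ} = (1/2) g^{θθ} (∂_r g_{θθ} + ∂_θ g_{θr} - ∂_θ g_{rθ}) = (1/2)(1/r^2)((2*r) + (0) - (0)) = 1/r
All other Christoffel symbols are zero.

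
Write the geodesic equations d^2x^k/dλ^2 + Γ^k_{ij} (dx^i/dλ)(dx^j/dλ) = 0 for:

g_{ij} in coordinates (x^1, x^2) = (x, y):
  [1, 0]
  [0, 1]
Geodesic equation: d^2x^k/dλ^2 + Γ^k_{ij} (dx^i/dλ)(dx^j/dλ) = 0.
All Christoffel symbols vanish, so the geodesics are straight lines:
d^2x/dλ^2 = 0
d^2y/dλ^2 = 0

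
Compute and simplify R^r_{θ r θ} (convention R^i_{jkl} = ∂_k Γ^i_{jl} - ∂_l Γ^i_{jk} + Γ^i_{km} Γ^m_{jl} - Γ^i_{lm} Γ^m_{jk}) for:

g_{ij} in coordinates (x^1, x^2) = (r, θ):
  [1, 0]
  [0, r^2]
Non-zero Christoffel symbols (Γ^k_{ij} = Γ^k_{ji}):
Γ^r_{θ θ} = -r
Γ^θ_{r θ} = 1/r
R^r_{θ r θ} = ∂_r Γ^r_{θ θ} - ∂_θ Γ^r_{θ r} + Γ^r_{r m} Γ^m_{θ θ} - Γ^r_{θ m} Γ^m_{θ r}
  = (-1) - (0) + (0) - (-1) = 0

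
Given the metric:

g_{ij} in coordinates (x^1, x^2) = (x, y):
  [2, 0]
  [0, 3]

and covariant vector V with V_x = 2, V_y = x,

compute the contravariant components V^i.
Inverse metric (diagonal): g^{xx} = 1/2, g^{yy} = 1/3
V^i = g^{ij} V_j:
V^x = (1/2)(2) + (0)(x) = 1
V^y = (0)(2) + (1/3)(x) = x/3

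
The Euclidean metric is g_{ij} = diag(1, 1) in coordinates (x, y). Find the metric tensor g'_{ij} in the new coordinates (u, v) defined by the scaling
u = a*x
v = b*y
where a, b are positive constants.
Invert the transformation: x = u/a, y = v/b
g'_{ij} = (∂x^k/∂x'^i)(∂x^l/∂x'^j) g_{kl}; with g_{kl} = δ_{kl} this is Σ_k (∂x^k/∂x'^i)(∂x^k/∂x'^j).
Jacobian: ∂x/∂u = 1/a, ∂x/∂v = 0, ∂y/∂u = 0, ∂y/∂v = 1/b
g'_{uu} = (1/a)(1/a) + (0)(0) = 1/a^2
g'_{uv} = (1/a)(0) + (0)(1/b) = 0
g'_{vv} = (0)(0) + (1/b)(1/b) = 1/b^2
g'_{ij} = diag(1/a^2, 1/b^2)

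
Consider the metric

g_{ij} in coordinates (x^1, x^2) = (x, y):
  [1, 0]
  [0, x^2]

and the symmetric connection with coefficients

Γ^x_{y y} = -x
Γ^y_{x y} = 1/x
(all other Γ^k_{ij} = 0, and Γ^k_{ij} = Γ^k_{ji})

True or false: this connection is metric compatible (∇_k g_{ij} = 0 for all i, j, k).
Using ∇_k g_{ij} = ∂_k g_{ij} - Γ^m_{ki} g_{mj} - Γ^m_{kj} g_{im}:
e.g. ∇_x g_{yy} = (2*x) - (x) - (x) = 0
Every component ∇_k g_{ij} vanishes: the connection is metric compatible.
True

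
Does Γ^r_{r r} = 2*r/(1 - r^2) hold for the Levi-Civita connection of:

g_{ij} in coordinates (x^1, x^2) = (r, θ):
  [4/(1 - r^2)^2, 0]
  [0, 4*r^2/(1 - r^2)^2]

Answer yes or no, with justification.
Γ^r_{r r} = (1/2) g^{rr} (∂_r g_{rr} + ∂_r g_{rr} - ∂_r g_{rr}) = (1/2)((1 - r^2)^2/4)((16*r/(1 - r^2)^3) + (16*r/(1 - r^2)^3) - (16*r/(1 - r^2)^3)) = 2*r/(1 - r^2)
This equals the proposed value 2*r/(1 - r^2).
Yes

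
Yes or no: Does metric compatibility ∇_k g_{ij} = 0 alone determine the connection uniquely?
One also needs vanishing torsion; metric compatibility plus torsion-freeness singles out the Levi-Civita connection.
No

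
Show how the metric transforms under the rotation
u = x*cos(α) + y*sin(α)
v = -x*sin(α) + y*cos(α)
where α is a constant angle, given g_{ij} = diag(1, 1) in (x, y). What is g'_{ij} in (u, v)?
Invert the transformation: x = u*cos(α) - v*sin(α), y = u*sin(α) + v*cos(α)
g'_{ij} = (∂x^k/∂x'^i)(∂x^l/∂x'^j) g_{kl}; with g_{kl} = δ_{kl} this is Σ_k (∂x^k/∂x'^i)(∂x^k/∂x'^j).
Jacobian: ∂x/∂u = cos(α), ∂x/∂v = -sin(α), ∂y/∂u = sin(α), ∂y/∂v = cos(α)
g'_{uu} = (cos(α))(cos(α)) + (sin(α))(sin(α)) = 1
g'_{uv} = (cos(α))(-sin(α)) + (sin(α))(cos(α)) = 0
g'_{vv} = (-sin(α))(-sin(α)) + (cos(α))(cos(α)) = 1
g'_{ij} = diag(1, 1)
The Euclidean metric is invariant under rotations.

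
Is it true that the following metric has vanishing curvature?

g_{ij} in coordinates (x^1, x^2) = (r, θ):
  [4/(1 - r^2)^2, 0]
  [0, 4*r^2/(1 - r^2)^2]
Non-zero Christoffel symbols:
Γ^r_{r r} = 2*r/(1 - r^2)
Γ^r_{θ θ} = (r^3 + r)/(r^2 - 1)
Γ^θ_{r θ} = (-r^2 - 1)/(r^3 - r)
Ricci tensor: R_{rr} = -4/(r^2 - 1)^2, R_{rθ} = 0, R_{θθ} = -4*r^2/(r^2 - 1)^2
The Ricci tensor is non-zero, so the Riemann tensor is non-zero: not flat.
No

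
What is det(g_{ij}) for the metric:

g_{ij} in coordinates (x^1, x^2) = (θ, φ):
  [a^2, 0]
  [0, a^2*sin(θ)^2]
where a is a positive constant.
For a 2×2 metric: det(g) = g_{11}·g_{22} - g_{12}·g_{21}
= (a^2)·(a^2*sin(θ)^2) - (0)·(0)
= a^4*sin(θ)^2 - 0
det(g) = a^4*sin(θ)^2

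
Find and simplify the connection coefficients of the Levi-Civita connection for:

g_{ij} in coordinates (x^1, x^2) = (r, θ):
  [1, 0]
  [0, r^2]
Using Γ^k_{ij} = (1/2) g^{km} (∂_i g_{mj} + ∂_j g_{mi} - ∂_m g_{ij}); the metric is diagonal, so only the m = k term contributes.
Non-zero symbols (using the symmetry Γ^k_{ij} = Γ^k_{ji}):
Γ^r_{θ θ} = (1/2) g^{rr} (∂_θ g_{rθ} + ∂_θ g_{rθ} - ∂_r g_{θθ}) = (1/2)(1)((0) + (0) - (2*r)) = -r
Γ^θ_{r θ} = (1/2) g^{θθ} (∂_r g_{θθ} + ∂_θ g_{θr} - ∂_θ g_{rθ}) = (1/2)(1/r^2)((2*r) + (0) - (0)) = 1/r
All other Christoffel symbols are zero.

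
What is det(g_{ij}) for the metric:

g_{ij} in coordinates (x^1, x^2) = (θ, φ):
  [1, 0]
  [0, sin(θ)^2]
For a 2×2 metric: det(g) = g_{11}·g_{22} - g_{12}·g_{21}
= (1)·(sin(θ)^2) - (0)·(0)
= sin(θ)^2 - 0
det(g) = sin(θ)^2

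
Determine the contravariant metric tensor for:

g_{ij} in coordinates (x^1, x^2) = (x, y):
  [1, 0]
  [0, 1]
The metric is diagonal, so g^{ij} is diagonal with entries 1/g_{ii}: diag(1, 1).
g^{ij}:
  [1, 0]
  [0, 1]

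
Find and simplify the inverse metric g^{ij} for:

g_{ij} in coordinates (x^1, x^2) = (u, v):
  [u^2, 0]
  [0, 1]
The metric is diagonal, so g^{ij} is diagonal with entries 1/g_{ii}: diag(1/(u^2), 1).
g^{ij}:
  [1/u^2, 0]
  [0, 1]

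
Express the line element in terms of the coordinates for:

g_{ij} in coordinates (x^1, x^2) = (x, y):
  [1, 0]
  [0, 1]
ds^2 = g_{ij} dx^i dx^j; only the non-zero components contribute.
ds^2 = dx^2 + dy^2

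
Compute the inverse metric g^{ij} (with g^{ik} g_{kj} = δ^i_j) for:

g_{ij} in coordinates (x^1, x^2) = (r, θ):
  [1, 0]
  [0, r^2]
The metric is diagonal, so g^{ij} is diagonal with entries 1/g_{ii}: diag(1, 1/(r^2)).
g^{ij}:
  [1, 0]
  [0, 1/r^2]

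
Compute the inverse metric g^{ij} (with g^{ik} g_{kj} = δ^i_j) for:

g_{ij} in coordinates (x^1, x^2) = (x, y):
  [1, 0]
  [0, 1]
The metric is diagonal, so g^{ij} is diagonal with entries 1/g_{ii}: diag(1, 1).
g^{ij}:
  [1, 0]
  [0, 1]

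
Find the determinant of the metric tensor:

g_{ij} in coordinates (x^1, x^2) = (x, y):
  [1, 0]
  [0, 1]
For a 2×2 metric: det(g) = g_{11}·g_{22} - g_{12}·g_{21}
= (1)·(1) - (0)·(0)
= 1 - 0
det(g) = 1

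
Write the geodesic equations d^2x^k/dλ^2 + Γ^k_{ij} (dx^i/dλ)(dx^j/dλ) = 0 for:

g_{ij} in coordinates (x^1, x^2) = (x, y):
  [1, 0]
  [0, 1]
Geodesic equation: d^2x^k/dλ^2 + Γ^k_{ij} (dx^i/dλ)(dx^j/dλ) = 0.
All Christoffel symbols vanish, so the geodesics are straight lines:
d^2x/dλ^2 = 0
d^2y/dλ^2 = 0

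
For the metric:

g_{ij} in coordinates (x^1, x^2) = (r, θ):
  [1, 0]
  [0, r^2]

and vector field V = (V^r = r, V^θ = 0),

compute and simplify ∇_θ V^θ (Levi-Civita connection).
Non-zero Christoffel symbols:
Γ^r_{θ θ} = -r
Γ^θ_{r θ} = 1/r
∇_θ V^θ = ∂_θ V^θ + Γ^θ_{θ j} V^j
  = (0) + (1/r)(r) + (0)(0)
  = 1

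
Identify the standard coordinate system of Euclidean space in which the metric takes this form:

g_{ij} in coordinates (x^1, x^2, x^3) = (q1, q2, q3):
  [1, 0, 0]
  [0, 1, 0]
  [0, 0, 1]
All components are constant and the metric is the identity, i.e. orthonormal rectilinear coordinates.
Cartesian (3D) coordinates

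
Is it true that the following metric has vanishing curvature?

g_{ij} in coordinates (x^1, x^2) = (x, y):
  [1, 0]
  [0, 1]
All metric components are constant, so every Christoffel symbol vanishes and R^i_{jkl} = 0.
Yes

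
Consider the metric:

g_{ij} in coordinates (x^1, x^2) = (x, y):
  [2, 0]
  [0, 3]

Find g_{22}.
With x^1 = x, x^2 = y, g_{22} = g_{yy} is the row-2, column-2 entry of the matrix.
g_{22} = 3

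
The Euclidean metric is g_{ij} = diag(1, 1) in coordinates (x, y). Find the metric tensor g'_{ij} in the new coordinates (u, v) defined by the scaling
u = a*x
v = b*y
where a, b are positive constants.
Invert the transformation: x = u/a, y = v/b
g'_{ij} = (∂x^k/∂x'^i)(∂x^l/∂x'^j) g_{kl}; with g_{kl} = δ_{kl} this is Σ_k (∂x^k/∂x'^i)(∂x^k/∂x'^j).
Jacobian: ∂x/∂u = 1/a, ∂x/∂v = 0, ∂y/∂u = 0, ∂y/∂v = 1/b
g'_{uu} = (1/a)(1/a) + (0)(0) = 1/a^2
g'_{uv} = (1/a)(0) + (0)(1/b) = 0
g'_{vv} = (0)(0) + (1/b)(1/b) = 1/b^2
g'_{ij} = diag(1/a^2, 1/b^2)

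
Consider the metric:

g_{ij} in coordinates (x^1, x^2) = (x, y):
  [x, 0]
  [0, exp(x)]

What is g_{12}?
With x^1 = x, x^2 = y, g_{12} = g_{xy} is the row-1, column-2 entry of the matrix.
g_{12} = 0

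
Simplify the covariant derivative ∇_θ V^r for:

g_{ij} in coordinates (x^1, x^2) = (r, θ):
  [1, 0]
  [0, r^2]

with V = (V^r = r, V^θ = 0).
Non-zero Christoffel symbols:
Γ^r_{θ θ} = -r
Γ^θ_{r θ} = 1/r
∇_θ V^r = ∂_θ V^r + Γ^r_{θ j} V^j
  = (0) + (0)(r) + (-r)(0)
  = 0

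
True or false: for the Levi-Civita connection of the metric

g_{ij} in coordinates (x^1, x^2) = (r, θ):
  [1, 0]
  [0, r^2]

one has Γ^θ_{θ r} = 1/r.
Γ^θ_{θ r} = (1/2) g^{θθ} (∂_θ g_{θr} + ∂_r g_{θθ} - ∂_θ g_{θr}) = (1/2)(1/r^2)((0) + (2*r) - (0)) = 1/r
This equals the proposed value 1/r.
True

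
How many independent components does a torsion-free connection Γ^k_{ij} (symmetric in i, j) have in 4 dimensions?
Γ^k_{ij} has n choices for the upper index and n(n+1)/2 independent symmetric lower index pairs.
Total = 4 × 4×5/2 = 4 × 10 = 40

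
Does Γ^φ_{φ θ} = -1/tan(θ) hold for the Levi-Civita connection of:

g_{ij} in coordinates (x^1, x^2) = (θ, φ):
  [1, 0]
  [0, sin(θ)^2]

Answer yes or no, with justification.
Γ^φ_{φ θ} = (1/2) g^{φφ} (∂_φ g_{φθ} + ∂_θ g_{φφ} - ∂_φ g_{φθ}) = (1/2)(1/sin(θ)^2)((0) + (sin(2*θ)) - (0)) = 1/tan(θ)
This differs from the proposed value -1/tan(θ).
No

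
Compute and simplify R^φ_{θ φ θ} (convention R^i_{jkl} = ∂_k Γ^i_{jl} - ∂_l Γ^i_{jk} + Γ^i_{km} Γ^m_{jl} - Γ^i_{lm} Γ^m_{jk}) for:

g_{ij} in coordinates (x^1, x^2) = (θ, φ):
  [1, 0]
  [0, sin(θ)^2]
Non-zero Christoffel symbols (Γ^k_{ij} = Γ^k_{ji}):
Γ^θ_{φ φ} = -sin(2*θ)/2
Γ^φ_{θ φ} = 1/tan(θ)
R^φ_{θ φ θ} = ∂_φ Γ^φ_{θ θ} - ∂_θ Γ^φ_{θ φ} + Γ^φ_{φ m} Γ^m_{θ θ} - Γ^φ_{θ m} Γ^m_{θ φ}
  = (0) - (-1/sin(θ)^2) + (0) - (1/tan(θ)^2) = 1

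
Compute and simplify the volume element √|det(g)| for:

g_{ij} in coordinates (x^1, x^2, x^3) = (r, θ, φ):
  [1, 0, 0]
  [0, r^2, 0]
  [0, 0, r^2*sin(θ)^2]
det(g) = r^4*sin(θ)^2
√|det(g)| = r^2*sin(θ) (taking 0 < θ < π so that |sin(θ)| = sin(θ))
Volume element: dV = r^2*sin(θ) dr dθ dφ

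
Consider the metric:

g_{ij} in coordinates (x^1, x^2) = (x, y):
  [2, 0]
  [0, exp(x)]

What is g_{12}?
With x^1 = x, x^2 = y, g_{12} = g_{xy} is the row-1, column-2 entry of the matrix.
g_{12} = 0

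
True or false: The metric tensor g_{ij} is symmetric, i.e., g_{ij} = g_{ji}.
By definition the metric is a symmetric bilinear form, g_{ij} = g_{ji}.
True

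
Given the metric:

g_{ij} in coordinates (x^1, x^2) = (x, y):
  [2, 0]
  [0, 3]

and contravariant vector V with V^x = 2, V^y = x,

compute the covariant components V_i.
V_i = g_{ij} V^j:
V_x = (2)(2) + (0)(x) = 4
V_y = (0)(2) + (3)(x) = 3*x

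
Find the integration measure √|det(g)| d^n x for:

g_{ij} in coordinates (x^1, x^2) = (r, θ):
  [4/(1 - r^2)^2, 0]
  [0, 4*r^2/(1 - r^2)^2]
det(g) = 16*r^2/(1 - r^2)^4
√|det(g)| = 4*r/(r^2 - 1)^2
Volume element: dV = 4*r/(r^2 - 1)^2 dr dθ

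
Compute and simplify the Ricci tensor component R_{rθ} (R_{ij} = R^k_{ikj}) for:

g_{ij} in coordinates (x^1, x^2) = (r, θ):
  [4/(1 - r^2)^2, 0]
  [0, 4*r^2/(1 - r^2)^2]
Non-zero Christoffel symbols (Γ^k_{ij} = Γ^k_{ji}):
Γ^r_{r r} = 2*r/(1 - r^2)
Γ^r_{θ θ} = (r^3 + r)/(r^2 - 1)
Γ^θ_{r θ} = (-r^2 - 1)/(r^3 - r)
R^r_{r r θ} = 0 (a repeated index in an antisymmetric pair)
R^θ_{r θ θ} = 0 (a repeated index in an antisymmetric pair)
R_{rθ} = R^r_{r r θ} + R^θ_{r θ θ} = (0) + (0) = 0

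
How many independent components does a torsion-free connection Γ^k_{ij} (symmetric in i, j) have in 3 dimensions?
Γ^k_{ij} has n choices for the upper index and n(n+1)/2 independent symmetric lower index pairs.
Total = 3 × 3×4/2 = 3 × 6 = 18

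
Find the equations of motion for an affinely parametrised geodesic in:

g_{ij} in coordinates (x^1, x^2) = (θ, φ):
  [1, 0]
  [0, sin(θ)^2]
Geodesic equation: d^2x^k/dλ^2 + Γ^k_{ij} (dx^i/dλ)(dx^j/dλ) = 0.
Non-zero Christoffel symbols:
Γ^θ_{φ φ} = -sin(2*θ)/2
Γ^φ_{θ φ} = 1/tan(θ)
Substituting (the symmetric pair Γ^k_{ij}, Γ^k_{ji} combines into a factor 2):
d^2θ/dλ^2 - (sin(2*θ)/2) (dφ/dλ)^2 = 0
d^2φ/dλ^2 + (2/tan(θ)) (dθ/dλ)(dφ/dλ) = 0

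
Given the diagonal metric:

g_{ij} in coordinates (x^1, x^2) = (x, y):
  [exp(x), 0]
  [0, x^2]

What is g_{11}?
With x^1 = x, x^2 = y, g_{11} = g_{xx} is the row-1, column-1 entry of the matrix.
g_{11} = exp(x)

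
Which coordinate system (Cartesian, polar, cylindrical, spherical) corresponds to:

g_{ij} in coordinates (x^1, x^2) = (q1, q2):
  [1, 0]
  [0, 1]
All components are constant and the metric is the identity, i.e. orthonormal rectilinear coordinates.
Cartesian (2D) coordinates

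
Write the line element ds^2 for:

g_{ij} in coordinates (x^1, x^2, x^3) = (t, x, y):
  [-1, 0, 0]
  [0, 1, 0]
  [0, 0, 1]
ds^2 = g_{ij} dx^i dx^j; only the non-zero components contribute.
ds^2 = -dt^2 + dx^2 + dy^2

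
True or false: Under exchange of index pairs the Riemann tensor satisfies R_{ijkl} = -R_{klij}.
The pair-exchange symmetry has a plus sign: R_{ijkl} = +R_{klij}.
False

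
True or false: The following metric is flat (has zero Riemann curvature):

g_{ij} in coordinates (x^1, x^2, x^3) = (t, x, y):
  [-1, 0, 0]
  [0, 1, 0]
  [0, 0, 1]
All metric components are constant, so every Christoffel symbol vanishes and R^i_{jkl} = 0.
True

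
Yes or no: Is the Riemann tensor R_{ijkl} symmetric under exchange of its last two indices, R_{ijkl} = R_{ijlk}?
It is antisymmetric in the last pair: R_{ijkl} = -R_{ijlk}.
No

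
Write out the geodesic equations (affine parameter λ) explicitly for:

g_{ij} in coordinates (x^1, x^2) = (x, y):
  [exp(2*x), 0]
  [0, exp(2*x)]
Geodesic equation: d^2x^k/dλ^2 + Γ^k_{ij} (dx^i/dλ)(dx^j/dλ) = 0.
Non-zero Christoffel symbols:
Γ^x_{x x} = 1
Γ^x_{y y} = -1
Γ^y_{x y} = 1
Substituting (the symmetric pair Γ^k_{ij}, Γ^k_{ji} combines into a factor 2):
d^2x/dλ^2 + (dx/dλ)^2 - (dy/dλ)^2 = 0
d^2y/dλ^2 + 2 (dx/dλ)(dy/dλ) = 0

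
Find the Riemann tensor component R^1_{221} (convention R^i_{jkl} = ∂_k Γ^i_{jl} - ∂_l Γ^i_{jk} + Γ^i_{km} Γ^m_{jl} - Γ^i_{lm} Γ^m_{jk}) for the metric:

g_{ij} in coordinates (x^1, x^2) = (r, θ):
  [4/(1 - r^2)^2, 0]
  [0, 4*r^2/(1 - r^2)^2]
Non-zero Christoffel symbols (Γ^k_{ij} = Γ^k_{ji}):
Γ^r_{r r} = 2*r/(1 - r^2)
Γ^r_{θ θ} = (r^3 + r)/(r^2 - 1)
Γ^θ_{r θ} = (-r^2 - 1)/(r^3 - r)
R^r_{θ θ r} = ∂_θ Γ^r_{θ r} - ∂_r Γ^r_{θ θ} + Γ^r_{θ m} Γ^m_{θ r} - Γ^r_{r m} Γ^m_{θ θ}
  = (0) - ((r^4 - 4*r^2 - 1)/(r^2 - 1)^2) + (-(r^2 + 1)^2/(r^2 - 1)^2) - (-2*r^2*(r^2 + 1)/(r^2 - 1)^2) = 4*r^2/(r^2 - 1)^2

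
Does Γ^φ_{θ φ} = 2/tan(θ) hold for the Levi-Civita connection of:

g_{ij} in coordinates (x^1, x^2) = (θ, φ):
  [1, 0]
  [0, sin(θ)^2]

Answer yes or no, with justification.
Γ^φ_{θ φ} = (1/2) g^{φφ} (∂_θ g_{φφ} + ∂_φ g_{φθ} - ∂_φ g_{θφ}) = (1/2)(1/sin(θ)^2)((sin(2*θ)) + (0) - (0)) = 1/tan(θ)
This differs from the proposed value 2/tan(θ).
No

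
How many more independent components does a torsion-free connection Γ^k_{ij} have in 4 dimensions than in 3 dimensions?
Independent components in n dimensions: n × n(n+1)/2 = n^2(n+1)/2.
4D: 4 × 10 = 40
3D: 3 × 6 = 18
Difference = 40 - 18 = 22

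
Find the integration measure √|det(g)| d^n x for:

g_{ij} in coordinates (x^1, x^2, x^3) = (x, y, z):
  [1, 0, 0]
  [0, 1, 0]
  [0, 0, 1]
det(g) = 1
√|det(g)| = 1
Volume element: dV = 1 dx dy dz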